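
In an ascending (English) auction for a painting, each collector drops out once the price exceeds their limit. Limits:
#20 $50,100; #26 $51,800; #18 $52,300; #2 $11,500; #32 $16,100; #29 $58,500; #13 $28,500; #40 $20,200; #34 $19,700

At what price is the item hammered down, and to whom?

Limits ranked: 58,500 (#29) > 52,300 (#18) > 51,800 (#26) > 50,100 (#20) > 28,500 (#13) > 20,200 (#40) > …
Once the price passes $52,300, only #29 is left; the hammer falls at #18's limit of $52,300.

#29 wins at $52,300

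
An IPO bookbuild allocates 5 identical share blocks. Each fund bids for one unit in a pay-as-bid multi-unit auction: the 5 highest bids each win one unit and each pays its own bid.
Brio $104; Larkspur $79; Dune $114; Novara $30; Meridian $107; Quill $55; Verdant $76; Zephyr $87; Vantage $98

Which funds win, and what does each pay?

Bids ranked high→low: 114 (Dune), 107 (Meridian), 104 (Brio), 98 (Vantage), 87 (Zephyr), 79 (Larkspur), 76 (Verdant), …
Top 5: Dune, Meridian, Brio, Vantage, Zephyr.
Each winner pays its own bid: Dune $114, Meridian $107, Brio $104, Vantage $98, Zephyr $87.

Dune $114, Meridian $107, Brio $104, Vantage $98, Zephyr $87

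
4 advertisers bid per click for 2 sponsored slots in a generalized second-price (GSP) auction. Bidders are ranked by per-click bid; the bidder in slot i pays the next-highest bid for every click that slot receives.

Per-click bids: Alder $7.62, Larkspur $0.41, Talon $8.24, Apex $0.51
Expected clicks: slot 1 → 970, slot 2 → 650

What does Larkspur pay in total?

Ranked by bid: $8.24 (Talon) > $7.62 (Alder) > $0.51 (Apex) > …
Larkspur ranks below slot 2 → no slot, pays nothing.

Larkspur pays $0.00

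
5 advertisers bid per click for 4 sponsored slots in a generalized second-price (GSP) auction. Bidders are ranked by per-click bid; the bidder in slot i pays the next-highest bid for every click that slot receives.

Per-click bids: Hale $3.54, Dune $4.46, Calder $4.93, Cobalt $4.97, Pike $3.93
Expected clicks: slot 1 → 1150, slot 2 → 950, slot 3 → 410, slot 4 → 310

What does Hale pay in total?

Ranked by bid: $4.97 (Cobalt) > $4.93 (Calder) > $4.46 (Dune) > $3.93 (Pike) > $3.54 (Hale)
Hale ranks below slot 4 → no slot, pays nothing.

Hale pays $0.00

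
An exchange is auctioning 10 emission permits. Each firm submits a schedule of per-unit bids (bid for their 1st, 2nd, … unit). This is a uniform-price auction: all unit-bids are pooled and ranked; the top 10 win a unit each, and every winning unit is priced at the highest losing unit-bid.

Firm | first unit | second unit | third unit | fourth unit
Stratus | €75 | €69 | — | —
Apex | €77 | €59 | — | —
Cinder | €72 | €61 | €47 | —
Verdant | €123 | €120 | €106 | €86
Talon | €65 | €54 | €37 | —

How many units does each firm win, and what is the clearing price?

Apex 1, Cinder 2, Stratus 2, Talon 1, Verdant 4; clearing price €59

All unit-bids, highest first — top 10: 123 (Verdant-1), 120 (Verdant-2), 106 (Verdant-3), 86 (Verdant-4), 77 (Apex-1), 75 (Stratus-1), 72 (Cinder-1), 69 (Stratus-2), 65 (Talon-1), 61 (Cinder-2)
First bid not allocated: €59.
Allocation: Apex 1, Cinder 2, Stratus 2, Talon 1, Verdant 4.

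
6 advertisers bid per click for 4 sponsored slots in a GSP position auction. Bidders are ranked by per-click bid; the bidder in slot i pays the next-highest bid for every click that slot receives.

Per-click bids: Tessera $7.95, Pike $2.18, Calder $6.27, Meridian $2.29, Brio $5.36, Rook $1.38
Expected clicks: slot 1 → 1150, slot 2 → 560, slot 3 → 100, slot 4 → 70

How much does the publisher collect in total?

Total revenue: $10593.70

Per-click bids in order: $7.95 (Tessera) > $6.27 (Calder) > $5.36 (Brio) > $2.29 (Meridian) > $2.18 (Pike) > …
Slot 1: Tessera pays $6.27 × 1150 = $7210.50
Slot 2: Calder pays $5.36 × 560 = $3001.60
Slot 3: Brio pays $2.29 × 100 = $229.00
Slot 4: Meridian pays $2.18 × 70 = $152.60
Total = $10593.70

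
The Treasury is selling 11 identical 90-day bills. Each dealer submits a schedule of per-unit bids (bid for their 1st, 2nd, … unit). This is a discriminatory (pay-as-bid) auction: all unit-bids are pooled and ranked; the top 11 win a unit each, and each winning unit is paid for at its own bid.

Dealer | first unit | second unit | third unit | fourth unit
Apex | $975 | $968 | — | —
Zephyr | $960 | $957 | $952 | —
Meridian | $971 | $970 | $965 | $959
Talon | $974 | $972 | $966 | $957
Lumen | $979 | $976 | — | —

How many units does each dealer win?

All unit-bids, highest first — top 11: 979 (Lumen-1), 976 (Lumen-2), 975 (Apex-1), 974 (Talon-1), 972 (Talon-2), 971 (Meridian-1), 970 (Meridian-2), 968 (Apex-2), 966 (Talon-3), 965 (Meridian-3), 960 (Zephyr-1)
Next rejected bid: $959 (not a price — pay-as-bid).
Allocation: Apex 2, Lumen 2, Meridian 3, Talon 3, Zephyr 1.

Apex 2, Lumen 2, Meridian 3, Talon 3, Zephyr 1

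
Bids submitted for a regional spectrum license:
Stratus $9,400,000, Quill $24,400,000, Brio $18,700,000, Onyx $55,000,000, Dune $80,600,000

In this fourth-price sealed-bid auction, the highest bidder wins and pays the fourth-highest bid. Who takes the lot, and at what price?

Rule: the highest bidder wins and pays the fourth-highest bid.
Bids ranked: 80,600,000 (Dune) > 55,000,000 (Onyx) > 24,400,000 (Quill) > 18,700,000 (Brio) > 9,400,000 (Stratus)
Dune is highest; pays the fourth-highest bid, $18,700,000.

Dune pays $18,700,000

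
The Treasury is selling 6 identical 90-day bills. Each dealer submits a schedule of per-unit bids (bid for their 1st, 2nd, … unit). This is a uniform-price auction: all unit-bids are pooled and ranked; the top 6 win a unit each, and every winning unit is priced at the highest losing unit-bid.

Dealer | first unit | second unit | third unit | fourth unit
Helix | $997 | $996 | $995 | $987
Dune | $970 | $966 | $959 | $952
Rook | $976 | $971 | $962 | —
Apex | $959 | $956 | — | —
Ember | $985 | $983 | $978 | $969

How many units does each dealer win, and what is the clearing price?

Ember 2, Helix 4; clearing price $978

Merging the schedules and taking the best 6: 997 (Helix-1), 996 (Helix-2), 995 (Helix-3), 987 (Helix-4), 985 (Ember-1), 983 (Ember-2)
Highest rejected unit-bid = $978.
Allocation: Ember 2, Helix 4.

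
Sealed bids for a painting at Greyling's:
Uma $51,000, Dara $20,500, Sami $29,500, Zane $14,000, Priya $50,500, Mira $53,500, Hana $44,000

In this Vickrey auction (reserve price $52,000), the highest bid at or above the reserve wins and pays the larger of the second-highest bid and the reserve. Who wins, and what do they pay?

Sorting bids: 53,500 (Mira) > 51,000 (Uma) > 50,500 (Priya) > 44,000 (Hana) > 29,500 (Sami) > 20,500 (Dara) > …
Mira has the top bid at or above the reserve ($53,500).
Second-highest bid $51,000 is below the reserve $52,000, so the reserve binds → payment $52,000.

Mira pays $52,000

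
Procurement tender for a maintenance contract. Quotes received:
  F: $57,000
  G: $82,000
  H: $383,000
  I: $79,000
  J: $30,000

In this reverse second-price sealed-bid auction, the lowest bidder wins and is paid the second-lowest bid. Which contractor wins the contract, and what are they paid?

Reverse second-price sealed-bid auction: the lowest bidder wins and is paid the second-lowest bid.
Bids in order: 30,000 (J) < 57,000 (F) < 79,000 (I) < 82,000 (G) < 383,000 (H)
J is lowest; is paid the second-lowest bid, $57,000.

J is paid $57,000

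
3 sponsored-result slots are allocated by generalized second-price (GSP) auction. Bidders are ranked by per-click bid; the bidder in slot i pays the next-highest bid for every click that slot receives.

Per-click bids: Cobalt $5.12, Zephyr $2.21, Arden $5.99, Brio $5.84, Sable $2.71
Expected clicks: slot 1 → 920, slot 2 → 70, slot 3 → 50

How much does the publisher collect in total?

Total revenue: $5866.70

Per-click bids in order: $5.99 (Arden) > $5.84 (Brio) > $5.12 (Cobalt) > $2.71 (Sable) > …
Slot 1: Arden pays $5.84 × 920 = $5372.80
Slot 2: Brio pays $5.12 × 70 = $358.40
Slot 3: Cobalt pays $2.71 × 50 = $135.50
Total = $5866.70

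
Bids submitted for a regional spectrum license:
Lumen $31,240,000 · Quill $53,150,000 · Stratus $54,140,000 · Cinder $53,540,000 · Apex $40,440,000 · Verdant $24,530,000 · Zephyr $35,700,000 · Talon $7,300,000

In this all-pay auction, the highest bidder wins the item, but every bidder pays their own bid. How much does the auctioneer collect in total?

Sorting bids: 54,140,000 (Stratus) > 53,540,000 (Cinder) > 53,150,000 (Quill) > 40,440,000 (Apex) > 35,700,000 (Zephyr) > 31,240,000 (Lumen) > …
Stratus wins with the top bid; all bids are sunk regardless.
Every bidder forfeits their bid regardless of winning.
Revenue = 31,240,000 + 53,150,000 + 54,140,000 + 53,540,000 + 40,440,000 + 24,530,000 + 35,700,000 + 7,300,000 = $300,040,000.

Total revenue: $300,040,000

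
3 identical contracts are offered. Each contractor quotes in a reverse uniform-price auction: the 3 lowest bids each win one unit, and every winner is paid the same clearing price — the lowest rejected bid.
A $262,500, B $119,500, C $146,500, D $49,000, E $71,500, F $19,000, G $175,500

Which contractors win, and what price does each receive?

Sorting: 19,000 (F), 49,000 (D), 71,500 (E), 119,500 (B), 146,500 (C), …
Winners (3 units): F, D, E.
Lowest unsuccessful bid: $119,500 → clearing price.

F, D, E; each is paid $119,500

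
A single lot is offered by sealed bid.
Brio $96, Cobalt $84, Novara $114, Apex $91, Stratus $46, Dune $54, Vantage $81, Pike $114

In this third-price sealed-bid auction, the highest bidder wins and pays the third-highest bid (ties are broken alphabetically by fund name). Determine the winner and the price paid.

Novara pays $96

Sorting bids: 114 (Novara) > 114 (Pike) > 96 (Brio) > 91 (Apex) > 84 (Cobalt) > 81 (Vantage) > …
Tie at $114 → Novara wins by tie-break.
Novara wins; payment is bid #3 in the ranking = $96.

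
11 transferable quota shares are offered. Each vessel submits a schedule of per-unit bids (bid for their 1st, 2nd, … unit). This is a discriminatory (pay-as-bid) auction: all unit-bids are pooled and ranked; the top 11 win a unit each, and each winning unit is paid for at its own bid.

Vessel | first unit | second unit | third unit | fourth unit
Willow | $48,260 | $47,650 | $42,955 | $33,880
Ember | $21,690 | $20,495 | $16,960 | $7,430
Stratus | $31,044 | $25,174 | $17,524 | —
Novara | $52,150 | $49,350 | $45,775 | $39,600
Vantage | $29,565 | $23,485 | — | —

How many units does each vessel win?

Novara 4, Stratus 2, Vantage 1, Willow 4

Pooled unit-bids ranked (top 11): 52,150 (Novara-1), 49,350 (Novara-2), 48,260 (Willow-1), 47,650 (Willow-2), 45,775 (Novara-3), 42,955 (Willow-3), 39,600 (Novara-4), 33,880 (Willow-4), 31,044 (Stratus-1), 29,565 (Vantage-1), 25,174 (Stratus-2)
Next rejected bid: $23,485 (not a price — pay-as-bid).
Allocation: Novara 4, Stratus 2, Vantage 1, Willow 4.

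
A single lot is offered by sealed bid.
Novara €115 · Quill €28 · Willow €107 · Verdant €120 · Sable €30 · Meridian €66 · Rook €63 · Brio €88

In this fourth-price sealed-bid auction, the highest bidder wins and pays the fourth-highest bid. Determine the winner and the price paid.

Verdant pays €88

Fourth-price sealed-bid auction: the highest bidder wins and pays the fourth-highest bid.
Bids in order: 120 (Verdant) > 115 (Novara) > 107 (Willow) > 88 (Brio) > 66 (Meridian) > 63 (Rook) > …
Verdant is highest; pays the fourth-highest bid, €88.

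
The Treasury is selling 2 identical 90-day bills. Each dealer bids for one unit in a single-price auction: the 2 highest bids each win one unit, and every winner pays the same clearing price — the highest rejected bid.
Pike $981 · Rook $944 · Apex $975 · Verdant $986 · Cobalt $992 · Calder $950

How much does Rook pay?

Rook pays $0

Ordering the bids: 992 (Cobalt), 986 (Verdant), 981 (Pike), 975 (Apex), …
Winners (2 units): Cobalt, Verdant.
Highest unsuccessful bid: $981 → clearing price.
Rook does not win → pays $0.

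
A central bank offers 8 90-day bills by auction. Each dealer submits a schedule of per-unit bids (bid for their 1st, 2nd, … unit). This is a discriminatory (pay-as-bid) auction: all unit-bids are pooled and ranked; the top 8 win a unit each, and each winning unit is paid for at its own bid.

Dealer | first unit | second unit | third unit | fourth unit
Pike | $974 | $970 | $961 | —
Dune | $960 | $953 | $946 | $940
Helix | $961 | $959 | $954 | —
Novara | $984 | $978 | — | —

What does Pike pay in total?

Pike pays $2,905

All unit-bids, highest first — top 8: 984 (Novara-1), 978 (Novara-2), 974 (Pike-1), 970 (Pike-2), 961 (Pike-3), 961 (Helix-1), 960 (Dune-1), 959 (Helix-2)
Next rejected bid: $954 (not a price — pay-as-bid).
Pike's winning unit-bids: 974 + 970 + 961 = $2,905.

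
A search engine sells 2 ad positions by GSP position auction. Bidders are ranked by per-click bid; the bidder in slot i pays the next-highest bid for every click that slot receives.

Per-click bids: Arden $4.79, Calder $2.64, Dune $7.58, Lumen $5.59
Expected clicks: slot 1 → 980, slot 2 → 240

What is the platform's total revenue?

Total revenue: $6627.80

Sorting advertisers: $7.58 (Dune) > $5.59 (Lumen) > $4.79 (Arden) > …
Slot 1: Dune pays $5.59 × 980 = $5478.20
Slot 2: Lumen pays $4.79 × 240 = $1149.60
Total = $6627.80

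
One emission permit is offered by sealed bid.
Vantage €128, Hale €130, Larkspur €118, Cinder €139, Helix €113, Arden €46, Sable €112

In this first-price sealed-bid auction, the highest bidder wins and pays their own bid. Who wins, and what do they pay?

Bids in order: 139 (Cinder) > 130 (Hale) > 128 (Vantage) > 118 (Larkspur) > 113 (Helix) > 112 (Sable) > …
First-price: Cinder pays what they bid, €139.

Cinder pays €139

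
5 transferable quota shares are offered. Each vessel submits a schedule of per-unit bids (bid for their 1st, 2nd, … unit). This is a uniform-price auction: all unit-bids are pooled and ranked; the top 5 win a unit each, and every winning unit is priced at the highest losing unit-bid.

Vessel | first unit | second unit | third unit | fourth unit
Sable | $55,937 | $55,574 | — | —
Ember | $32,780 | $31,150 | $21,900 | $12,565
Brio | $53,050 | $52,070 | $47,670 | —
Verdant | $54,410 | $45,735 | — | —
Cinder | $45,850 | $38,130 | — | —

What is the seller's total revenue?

Total revenue: $238,350

All unit-bids, highest first — top 5: 55,937 (Sable-1), 55,574 (Sable-2), 54,410 (Verdant-1), 53,050 (Brio-1), 52,070 (Brio-2)
The (k+1)-th unit-bid is $47,670.
Allocation: Brio 2, Sable 2, Verdant 1. Every unit priced at $47,670.
Revenue = 5 × 47,670 = $238,350.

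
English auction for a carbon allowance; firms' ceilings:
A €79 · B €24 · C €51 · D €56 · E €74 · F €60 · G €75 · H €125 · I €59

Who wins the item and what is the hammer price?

H wins at €79

Rule: the price rises until one bidder remains; the winner pays the price at which the last rival dropped out.
Limits ranked: 125 (H) > 79 (A) > 75 (G) > 74 (E) > 60 (F) > 59 (I) > …
Bidding ends when A exits at €79; H takes it.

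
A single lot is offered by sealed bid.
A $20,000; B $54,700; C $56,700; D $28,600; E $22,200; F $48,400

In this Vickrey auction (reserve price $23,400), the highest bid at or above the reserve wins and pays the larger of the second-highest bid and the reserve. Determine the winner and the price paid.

Bids ranked: 56,700 (C) > 54,700 (B) > 48,400 (F) > 28,600 (D) > 22,200 (E) > 20,000 (A)
C has the top bid at or above the reserve ($56,700).
Second-highest bid $54,700 exceeds the reserve $23,400 → payment $54,700.

C pays $54,700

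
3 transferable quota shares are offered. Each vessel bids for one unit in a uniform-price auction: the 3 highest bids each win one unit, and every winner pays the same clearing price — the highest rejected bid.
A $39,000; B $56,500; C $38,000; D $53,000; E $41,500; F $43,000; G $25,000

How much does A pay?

A pays $0

Bids ranked high→low: 56,500 (B), 53,000 (D), 43,000 (F), 41,500 (E), 39,000 (A), …
The 3 highest are B, D, F.
Clearing price = highest rejected bid = $41,500.
A does not win → pays $0.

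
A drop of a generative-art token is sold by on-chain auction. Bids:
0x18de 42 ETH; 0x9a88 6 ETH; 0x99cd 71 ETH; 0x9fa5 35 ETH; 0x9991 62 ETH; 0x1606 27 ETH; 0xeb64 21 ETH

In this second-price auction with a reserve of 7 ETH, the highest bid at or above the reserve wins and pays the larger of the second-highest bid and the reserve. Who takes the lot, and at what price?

Second-price auction with a reserve of 7 ETH: the highest bid at or above the reserve wins and pays the larger of the second-highest bid and the reserve.
Bids in order: 71 (0x99cd) > 62 (0x9991) > 42 (0x18de) > 35 (0x9fa5) > 27 (0x1606) > 21 (0xeb64) > …
0x99cd has the top bid at or above the reserve (71 ETH).
Second-highest bid 62 ETH exceeds the reserve 7 ETH → payment 62 ETH.

0x99cd pays 62 ETH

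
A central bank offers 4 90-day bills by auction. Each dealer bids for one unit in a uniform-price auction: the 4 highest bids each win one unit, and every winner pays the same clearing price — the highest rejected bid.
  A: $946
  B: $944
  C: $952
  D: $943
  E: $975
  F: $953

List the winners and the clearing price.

E, F, C, A; each pays $944

Ordering the bids: 975 (E), 953 (F), 952 (C), 946 (A), 944 (B), 943 (D)
The 4 highest are E, F, C, A.
First losing bid is B's $944, which sets the uniform price.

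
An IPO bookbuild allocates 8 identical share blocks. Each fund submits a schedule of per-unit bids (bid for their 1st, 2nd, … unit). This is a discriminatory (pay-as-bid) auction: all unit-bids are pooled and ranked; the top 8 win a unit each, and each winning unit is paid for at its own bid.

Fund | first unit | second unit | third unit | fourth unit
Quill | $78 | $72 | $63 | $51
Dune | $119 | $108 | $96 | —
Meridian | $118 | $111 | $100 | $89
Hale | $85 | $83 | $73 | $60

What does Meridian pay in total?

Pooled unit-bids ranked (top 8): 119 (Dune-1), 118 (Meridian-1), 111 (Meridian-2), 108 (Dune-2), 100 (Meridian-3), 96 (Dune-3), 89 (Meridian-4), 85 (Hale-1)
Next rejected bid: $83 (not a price — pay-as-bid).
Meridian's winning unit-bids: 118 + 111 + 100 + 89 = $418.

Meridian pays $418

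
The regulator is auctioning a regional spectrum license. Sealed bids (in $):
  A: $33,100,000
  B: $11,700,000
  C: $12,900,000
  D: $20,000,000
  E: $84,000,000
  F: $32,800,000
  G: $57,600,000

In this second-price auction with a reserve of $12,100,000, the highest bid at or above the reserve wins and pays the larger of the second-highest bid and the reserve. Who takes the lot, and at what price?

E pays $57,600,000

Rule: the highest bid at or above the reserve wins and pays the larger of the second-highest bid and the reserve.
Sorting bids: 84,000,000 (E) > 57,600,000 (G) > 33,100,000 (A) > 32,800,000 (F) > 20,000,000 (D) > 12,900,000 (C) > …
E has the top bid at or above the reserve ($84,000,000).
max(second-highest $57,600,000, reserve $12,100,000) = $57,600,000; the reserve does not bind.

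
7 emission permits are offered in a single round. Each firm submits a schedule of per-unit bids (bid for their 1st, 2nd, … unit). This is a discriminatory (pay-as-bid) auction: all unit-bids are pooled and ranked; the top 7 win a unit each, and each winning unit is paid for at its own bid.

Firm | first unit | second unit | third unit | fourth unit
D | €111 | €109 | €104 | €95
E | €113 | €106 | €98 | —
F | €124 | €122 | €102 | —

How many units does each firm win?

All unit-bids, highest first — top 7: 124 (F-1), 122 (F-2), 113 (E-1), 111 (D-1), 109 (D-2), 106 (E-2), 104 (D-3)
Next rejected bid: €102 (not a price — pay-as-bid).
Allocation: D 3, E 2, F 2.

D 3, E 2, F 2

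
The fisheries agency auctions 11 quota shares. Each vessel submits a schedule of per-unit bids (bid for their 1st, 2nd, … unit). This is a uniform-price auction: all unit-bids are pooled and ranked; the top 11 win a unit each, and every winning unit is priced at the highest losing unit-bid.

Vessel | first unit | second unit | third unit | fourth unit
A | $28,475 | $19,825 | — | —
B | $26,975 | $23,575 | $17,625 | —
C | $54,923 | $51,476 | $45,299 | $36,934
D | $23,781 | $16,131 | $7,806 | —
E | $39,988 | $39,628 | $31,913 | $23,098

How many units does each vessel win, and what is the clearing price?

Pooled unit-bids ranked (top 11): 54,923 (C-1), 51,476 (C-2), 45,299 (C-3), 39,988 (E-1), 39,628 (E-2), 36,934 (C-4), 31,913 (E-3), 28,475 (A-1), 26,975 (B-1), 23,781 (D-1), 23,575 (B-2)
Highest rejected unit-bid = $23,098.
Allocation: A 1, B 2, C 4, D 1, E 3.

A 1, B 2, C 4, D 1, E 3; clearing price $23,098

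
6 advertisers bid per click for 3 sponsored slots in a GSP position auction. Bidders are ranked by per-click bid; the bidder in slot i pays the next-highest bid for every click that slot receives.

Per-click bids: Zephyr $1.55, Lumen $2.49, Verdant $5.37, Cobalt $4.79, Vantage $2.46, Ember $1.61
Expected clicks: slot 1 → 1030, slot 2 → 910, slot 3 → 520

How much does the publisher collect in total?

Sorting advertisers: $5.37 (Verdant) > $4.79 (Cobalt) > $2.49 (Lumen) > $2.46 (Vantage) > …
Slot 1: Verdant pays $4.79 × 1030 = $4933.70
Slot 2: Cobalt pays $2.49 × 910 = $2265.90
Slot 3: Lumen pays $2.46 × 520 = $1279.20
Total = $8478.80

Total revenue: $8478.80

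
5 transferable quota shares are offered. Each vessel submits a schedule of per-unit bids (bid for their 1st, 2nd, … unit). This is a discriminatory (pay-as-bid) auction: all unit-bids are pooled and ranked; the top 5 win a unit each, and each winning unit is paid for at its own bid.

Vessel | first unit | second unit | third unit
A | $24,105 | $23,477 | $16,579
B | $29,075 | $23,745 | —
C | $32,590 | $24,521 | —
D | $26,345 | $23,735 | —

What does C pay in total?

C pays $57,111

Pooled unit-bids ranked (top 5): 32,590 (C-1), 29,075 (B-1), 26,345 (D-1), 24,521 (C-2), 24,105 (A-1)
Next rejected bid: $23,745 (not a price — pay-as-bid).
C's winning unit-bids: 32,590 + 24,521 = $57,111.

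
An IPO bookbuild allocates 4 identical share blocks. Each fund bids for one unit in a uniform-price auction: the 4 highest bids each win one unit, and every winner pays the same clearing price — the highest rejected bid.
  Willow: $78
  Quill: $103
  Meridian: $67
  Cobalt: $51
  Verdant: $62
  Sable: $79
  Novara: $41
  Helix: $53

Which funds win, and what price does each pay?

Quill, Sable, Willow, Meridian; each pays $62

Sorting: 103 (Quill), 79 (Sable), 78 (Willow), 67 (Meridian), 62 (Verdant), 53 (Helix), …
Winners (4 units): Quill, Sable, Willow, Meridian.
Highest unsuccessful bid: $62 → clearing price.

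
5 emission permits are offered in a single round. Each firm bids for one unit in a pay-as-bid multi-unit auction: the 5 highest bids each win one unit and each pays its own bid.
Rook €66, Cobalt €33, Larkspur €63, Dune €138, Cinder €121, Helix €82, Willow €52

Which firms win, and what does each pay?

Bids ranked high→low: 138 (Dune), 121 (Cinder), 82 (Helix), 66 (Rook), 63 (Larkspur), 52 (Willow), 33 (Cobalt)
The 5 highest are Dune, Cinder, Helix, Rook, Larkspur.
Each winner pays its own bid: Dune €138, Cinder €121, Helix €82, Rook €66, Larkspur €63.

Dune €138, Cinder €121, Helix €82, Rook €66, Larkspur €63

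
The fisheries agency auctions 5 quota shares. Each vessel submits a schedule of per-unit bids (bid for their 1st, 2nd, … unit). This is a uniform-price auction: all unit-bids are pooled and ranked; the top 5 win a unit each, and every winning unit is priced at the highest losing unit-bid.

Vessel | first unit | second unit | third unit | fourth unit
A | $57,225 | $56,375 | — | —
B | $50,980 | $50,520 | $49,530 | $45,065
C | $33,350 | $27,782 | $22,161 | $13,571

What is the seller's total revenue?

Total revenue: $225,325

All unit-bids, highest first — top 5: 57,225 (A-1), 56,375 (A-2), 50,980 (B-1), 50,520 (B-2), 49,530 (B-3)
Highest rejected unit-bid = $45,065.
Allocation: A 2, B 3. Every unit priced at $45,065.
Revenue = 5 × 45,065 = $225,325.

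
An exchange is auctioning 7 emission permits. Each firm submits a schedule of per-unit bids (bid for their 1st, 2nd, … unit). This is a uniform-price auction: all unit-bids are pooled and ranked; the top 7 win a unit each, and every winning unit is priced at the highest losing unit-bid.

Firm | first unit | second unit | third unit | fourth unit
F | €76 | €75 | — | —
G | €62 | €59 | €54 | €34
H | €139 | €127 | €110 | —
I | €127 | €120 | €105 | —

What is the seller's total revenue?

Pooled unit-bids ranked (top 7): 139 (H-1), 127 (H-2), 127 (I-1), 120 (I-2), 110 (H-3), 105 (I-3), 76 (F-1)
Highest rejected unit-bid = €75.
Allocation: F 1, H 3, I 3. Every unit priced at €75.
Revenue = 7 × 75 = €525.

Total revenue: €525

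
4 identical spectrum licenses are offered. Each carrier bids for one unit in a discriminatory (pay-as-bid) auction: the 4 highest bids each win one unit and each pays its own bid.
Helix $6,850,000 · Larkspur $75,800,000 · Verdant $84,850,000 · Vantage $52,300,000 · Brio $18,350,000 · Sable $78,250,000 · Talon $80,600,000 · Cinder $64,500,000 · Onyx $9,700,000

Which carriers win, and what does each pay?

Verdant $84,850,000, Talon $80,600,000, Sable $78,250,000, Larkspur $75,800,000

Sorting: 84,850,000 (Verdant), 80,600,000 (Talon), 78,250,000 (Sable), 75,800,000 (Larkspur), 64,500,000 (Cinder), 52,300,000 (Vantage), …
Top 4: Verdant, Talon, Sable, Larkspur.
Each winner pays its own bid: Verdant $84,850,000, Talon $80,600,000, Sable $78,250,000, Larkspur $75,800,000.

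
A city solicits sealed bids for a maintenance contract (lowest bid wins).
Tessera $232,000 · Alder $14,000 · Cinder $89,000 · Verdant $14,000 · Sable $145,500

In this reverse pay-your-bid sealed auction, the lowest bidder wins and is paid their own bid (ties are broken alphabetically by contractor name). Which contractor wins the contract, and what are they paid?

Alder is paid $14,000

Reverse pay-your-bid sealed auction: the lowest bidder wins and is paid their own bid.
Sorting bids: 14,000 (Alder) < 14,000 (Verdant) < 89,000 (Cinder) < 145,500 (Sable) < 232,000 (Tessera)
Tie at $14,000 → Alder wins by tie-break.
Alder has the lowest bid and is paid exactly that: $14,000.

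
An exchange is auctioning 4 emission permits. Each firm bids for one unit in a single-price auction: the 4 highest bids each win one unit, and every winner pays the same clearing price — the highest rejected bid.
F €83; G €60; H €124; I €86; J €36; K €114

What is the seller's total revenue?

Bids ranked high→low: 124 (H), 114 (K), 86 (I), 83 (F), 60 (G), 36 (J)
Winners (4 units): H, K, I, F.
Clearing price = highest rejected bid = €60.
Total revenue = 4 × €60 = €240.

Total revenue: €240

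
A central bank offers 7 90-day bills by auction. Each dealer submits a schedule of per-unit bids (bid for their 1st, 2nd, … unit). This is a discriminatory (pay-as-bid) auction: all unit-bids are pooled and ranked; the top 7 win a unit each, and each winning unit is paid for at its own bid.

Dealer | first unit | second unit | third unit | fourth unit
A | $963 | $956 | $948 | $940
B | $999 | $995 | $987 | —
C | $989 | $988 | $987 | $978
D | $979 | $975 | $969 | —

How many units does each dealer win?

B 3, C 3, D 1

All unit-bids, highest first — top 7: 999 (B-1), 995 (B-2), 989 (C-1), 988 (C-2), 987 (B-3), 987 (C-3), 979 (D-1)
Next rejected bid: $978 (not a price — pay-as-bid).
Allocation: B 3, C 3, D 1.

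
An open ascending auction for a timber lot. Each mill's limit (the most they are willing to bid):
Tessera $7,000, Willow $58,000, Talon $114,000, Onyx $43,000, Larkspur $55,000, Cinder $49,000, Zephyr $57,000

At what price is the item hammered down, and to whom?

Limits ranked: 114,000 (Talon) > 58,000 (Willow) > 57,000 (Zephyr) > 55,000 (Larkspur) > 49,000 (Cinder) > 43,000 (Onyx) > …
Once the price passes $58,000, only Talon is left; the hammer falls at Willow's limit of $58,000.

Talon wins at $58,000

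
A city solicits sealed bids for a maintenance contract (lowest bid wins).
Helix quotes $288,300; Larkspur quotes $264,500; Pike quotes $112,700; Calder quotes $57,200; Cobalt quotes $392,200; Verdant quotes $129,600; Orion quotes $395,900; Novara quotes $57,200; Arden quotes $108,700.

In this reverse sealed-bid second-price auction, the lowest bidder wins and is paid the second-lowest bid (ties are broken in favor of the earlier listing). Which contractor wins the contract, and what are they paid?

Reverse sealed-bid second-price auction: the lowest bidder wins and is paid the second-lowest bid.
Bids in order: 57,200 (Calder) < 57,200 (Novara) < 108,700 (Arden) < 112,700 (Pike) < 129,600 (Verdant) < 264,500 (Larkspur) < …
Tie at $57,200 → Calder wins by tie-break.
Calder is lowest; is paid the second-lowest bid, $57,200.

Calder is paid $57,200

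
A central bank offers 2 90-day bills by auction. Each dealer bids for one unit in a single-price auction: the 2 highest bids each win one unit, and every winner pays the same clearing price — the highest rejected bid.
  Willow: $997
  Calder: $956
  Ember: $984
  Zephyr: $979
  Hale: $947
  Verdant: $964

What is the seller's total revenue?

Total revenue: $1,958

Ordering the bids: 997 (Willow), 984 (Ember), 979 (Zephyr), 964 (Verdant), …
Top 2: Willow, Ember.
Clearing price = highest rejected bid = $979.
Total revenue = 2 × $979 = $1,958.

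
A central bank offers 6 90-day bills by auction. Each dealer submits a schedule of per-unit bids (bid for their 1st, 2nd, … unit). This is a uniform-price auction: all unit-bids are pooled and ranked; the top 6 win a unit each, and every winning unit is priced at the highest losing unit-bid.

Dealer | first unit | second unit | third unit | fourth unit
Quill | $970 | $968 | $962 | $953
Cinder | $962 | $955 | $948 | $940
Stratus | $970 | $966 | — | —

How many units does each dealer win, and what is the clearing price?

Cinder 1, Quill 3, Stratus 2; clearing price $955

All unit-bids, highest first — top 6: 970 (Quill-1), 970 (Stratus-1), 968 (Quill-2), 966 (Stratus-2), 962 (Quill-3), 962 (Cinder-1)
Highest rejected unit-bid = $955.
Allocation: Cinder 1, Quill 3, Stratus 2.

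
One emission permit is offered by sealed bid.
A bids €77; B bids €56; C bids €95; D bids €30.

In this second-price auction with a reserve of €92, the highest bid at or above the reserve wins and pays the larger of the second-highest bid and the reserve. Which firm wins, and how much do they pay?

C pays €92

Bids ranked: 95 (C) > 77 (A) > 56 (B) > 30 (D)
C has the top bid at or above the reserve (€95).
max(second-highest €77, reserve €92) = €92.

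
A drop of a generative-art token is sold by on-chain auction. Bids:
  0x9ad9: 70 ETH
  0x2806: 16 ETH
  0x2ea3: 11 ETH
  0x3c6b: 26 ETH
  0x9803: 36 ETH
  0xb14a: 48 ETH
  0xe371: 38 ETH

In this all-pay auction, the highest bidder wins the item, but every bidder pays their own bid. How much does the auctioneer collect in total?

Total revenue: 245 ETH

Sorting bids: 70 (0x9ad9) > 48 (0xb14a) > 38 (0xe371) > 36 (0x9803) > 26 (0x3c6b) > 16 (0x2806) > …
0x9ad9 wins with the top bid; all bids are sunk regardless.
Every bidder forfeits their bid regardless of winning.
Revenue = 70 + 16 + 11 + 26 + 36 + 48 + 38 = 245 ETH.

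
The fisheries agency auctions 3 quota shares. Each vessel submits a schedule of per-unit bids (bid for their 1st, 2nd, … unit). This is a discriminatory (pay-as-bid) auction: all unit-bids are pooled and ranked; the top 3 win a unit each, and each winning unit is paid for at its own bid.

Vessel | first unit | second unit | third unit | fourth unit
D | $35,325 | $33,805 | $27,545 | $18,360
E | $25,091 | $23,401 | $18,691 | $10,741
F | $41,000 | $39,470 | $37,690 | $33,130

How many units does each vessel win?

F 3

Merging the schedules and taking the best 3: 41,000 (F-1), 39,470 (F-2), 37,690 (F-3)
Next rejected bid: $35,325 (not a price — pay-as-bid).
Allocation: F 3.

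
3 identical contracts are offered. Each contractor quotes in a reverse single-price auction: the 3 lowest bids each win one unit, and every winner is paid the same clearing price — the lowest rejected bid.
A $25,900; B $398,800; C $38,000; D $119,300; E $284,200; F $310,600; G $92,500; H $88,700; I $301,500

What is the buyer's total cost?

Total cost: $277,500

Bids ranked low→high: 25,900 (A), 38,000 (C), 88,700 (H), 92,500 (G), 119,300 (D), …
Lowest 3: A, C, H.
Clearing price = lowest rejected bid = $92,500.
Total cost = 3 × $92,500 = $277,500.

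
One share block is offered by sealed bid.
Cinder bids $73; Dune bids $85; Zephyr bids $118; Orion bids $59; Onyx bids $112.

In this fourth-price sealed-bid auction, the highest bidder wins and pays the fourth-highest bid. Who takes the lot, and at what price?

Zephyr pays $73

Bids ranked: 118 (Zephyr) > 112 (Onyx) > 85 (Dune) > 73 (Cinder) > 59 (Orion)
Zephyr is highest; pays the fourth-highest bid, $73.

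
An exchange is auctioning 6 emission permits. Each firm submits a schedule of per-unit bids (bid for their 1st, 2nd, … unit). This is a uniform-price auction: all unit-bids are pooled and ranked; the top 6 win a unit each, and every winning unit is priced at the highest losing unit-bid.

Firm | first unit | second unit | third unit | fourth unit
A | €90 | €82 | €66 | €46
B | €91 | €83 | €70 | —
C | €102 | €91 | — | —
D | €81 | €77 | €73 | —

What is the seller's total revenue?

Total revenue: €486

All unit-bids, highest first — top 6: 102 (C-1), 91 (B-1), 91 (C-2), 90 (A-1), 83 (B-2), 82 (A-2)
Highest rejected unit-bid = €81.
Allocation: A 2, B 2, C 2. Every unit priced at €81.
Revenue = 6 × 81 = €486.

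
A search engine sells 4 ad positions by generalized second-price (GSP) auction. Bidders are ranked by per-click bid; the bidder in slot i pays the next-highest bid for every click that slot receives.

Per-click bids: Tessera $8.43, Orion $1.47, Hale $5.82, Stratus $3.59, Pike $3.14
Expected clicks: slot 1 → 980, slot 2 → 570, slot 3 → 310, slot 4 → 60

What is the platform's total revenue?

Total revenue: $8811.50

Sorting advertisers: $8.43 (Tessera) > $5.82 (Hale) > $3.59 (Stratus) > $3.14 (Pike) > $1.47 (Orion)
Slot 1: Tessera pays $5.82 × 980 = $5703.60
Slot 2: Hale pays $3.59 × 570 = $2046.30
Slot 3: Stratus pays $3.14 × 310 = $973.40
Slot 4: Pike pays $1.47 × 60 = $88.20
Total = $8811.50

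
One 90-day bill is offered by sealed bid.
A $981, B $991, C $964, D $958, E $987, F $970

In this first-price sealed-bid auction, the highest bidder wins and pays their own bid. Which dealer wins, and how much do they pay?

B pays $991

Bids ranked: 991 (B) > 987 (E) > 981 (A) > 970 (F) > 964 (C) > 958 (D)
First-price: B pays what they bid, $991.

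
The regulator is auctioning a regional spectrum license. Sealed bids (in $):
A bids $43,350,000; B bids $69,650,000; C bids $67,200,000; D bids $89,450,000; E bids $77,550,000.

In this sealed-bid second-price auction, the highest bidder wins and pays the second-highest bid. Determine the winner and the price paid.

D pays $77,550,000

Bids in order: 89,450,000 (D) > 77,550,000 (E) > 69,650,000 (B) > 67,200,000 (C) > 43,350,000 (A)
D wins with the highest bid; price is set by the runner-up at $77,550,000.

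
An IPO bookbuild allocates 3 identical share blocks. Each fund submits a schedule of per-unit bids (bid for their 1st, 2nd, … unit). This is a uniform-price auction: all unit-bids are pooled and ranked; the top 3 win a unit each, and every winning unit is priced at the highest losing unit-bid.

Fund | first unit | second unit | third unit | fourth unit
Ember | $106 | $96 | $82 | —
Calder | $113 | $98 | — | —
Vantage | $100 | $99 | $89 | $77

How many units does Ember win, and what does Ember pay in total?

Ember: 1 unit, pays $99

Pooled unit-bids ranked (top 3): 113 (Calder-1), 106 (Ember-1), 100 (Vantage-1)
Highest rejected unit-bid = $99.
Ember wins 1 unit(s) at $99 each.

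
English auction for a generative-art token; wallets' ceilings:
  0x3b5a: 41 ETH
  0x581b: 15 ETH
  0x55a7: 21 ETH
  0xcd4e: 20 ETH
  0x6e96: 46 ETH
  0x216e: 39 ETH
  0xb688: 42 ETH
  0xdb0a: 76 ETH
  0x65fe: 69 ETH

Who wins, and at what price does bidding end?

Rule: the price rises until one bidder remains; the winner pays the price at which the last rival dropped out.
Limits ranked: 76 (0xdb0a) > 69 (0x65fe) > 46 (0x6e96) > 42 (0xb688) > 41 (0x3b5a) > 39 (0x216e) > …
0x65fe is the last rival to drop out, at 69 ETH; 0xdb0a remains and wins at that price.

0xdb0a wins at 69 ETH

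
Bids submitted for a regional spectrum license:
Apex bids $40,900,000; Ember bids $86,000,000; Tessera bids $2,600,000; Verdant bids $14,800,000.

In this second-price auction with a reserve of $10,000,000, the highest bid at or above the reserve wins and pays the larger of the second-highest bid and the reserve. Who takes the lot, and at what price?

Ember pays $40,900,000

Second-price auction with a reserve of $10,000,000: the highest bid at or above the reserve wins and pays the larger of the second-highest bid and the reserve.
Bids in order: 86,000,000 (Ember) > 40,900,000 (Apex) > 14,800,000 (Verdant) > 2,600,000 (Tessera)
Highest eligible bid: Ember at $86,000,000.
Second-highest bid $40,900,000 exceeds the reserve $10,000,000 → payment $40,900,000.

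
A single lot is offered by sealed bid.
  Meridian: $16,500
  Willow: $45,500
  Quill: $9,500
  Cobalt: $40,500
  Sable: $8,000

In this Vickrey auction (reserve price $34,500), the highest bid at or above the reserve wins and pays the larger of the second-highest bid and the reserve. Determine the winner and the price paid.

Bids ranked: 45,500 (Willow) > 40,500 (Cobalt) > 16,500 (Meridian) > 9,500 (Quill) > 8,000 (Sable)
Willow has the top bid at or above the reserve ($45,500).
Second-highest bid $40,500 exceeds the reserve $34,500 → payment $40,500.

Willow pays $40,500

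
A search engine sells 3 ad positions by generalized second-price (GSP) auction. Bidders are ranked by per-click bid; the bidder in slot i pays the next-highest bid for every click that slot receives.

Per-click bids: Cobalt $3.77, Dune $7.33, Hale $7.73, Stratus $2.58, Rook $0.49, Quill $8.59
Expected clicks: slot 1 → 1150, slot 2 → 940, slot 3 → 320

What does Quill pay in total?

Quill pays $8889.50

Sorting advertisers: $8.59 (Quill) > $7.73 (Hale) > $7.33 (Dune) > $3.77 (Cobalt) > …
Quill holds slot 1 → pays next bid $7.73 × 1150 clicks = $8889.50.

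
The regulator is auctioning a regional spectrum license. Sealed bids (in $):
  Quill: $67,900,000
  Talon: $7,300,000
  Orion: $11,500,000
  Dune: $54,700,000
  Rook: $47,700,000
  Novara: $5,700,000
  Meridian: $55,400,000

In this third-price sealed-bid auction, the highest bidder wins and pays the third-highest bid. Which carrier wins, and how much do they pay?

Bids in order: 67,900,000 (Quill) > 55,400,000 (Meridian) > 54,700,000 (Dune) > 47,700,000 (Rook) > 11,500,000 (Orion) > 7,300,000 (Talon) > …
Quill is highest; pays the third-highest bid, $54,700,000.

Quill pays $54,700,000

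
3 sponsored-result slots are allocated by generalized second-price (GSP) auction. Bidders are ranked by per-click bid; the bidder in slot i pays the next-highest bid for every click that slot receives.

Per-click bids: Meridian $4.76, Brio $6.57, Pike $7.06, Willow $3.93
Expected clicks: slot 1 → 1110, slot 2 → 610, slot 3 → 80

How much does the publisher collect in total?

Ranked by bid: $7.06 (Pike) > $6.57 (Brio) > $4.76 (Meridian) > $3.93 (Willow)
Slot 1: Pike pays $6.57 × 1110 = $7292.70
Slot 2: Brio pays $4.76 × 610 = $2903.60
Slot 3: Meridian pays $3.93 × 80 = $314.40
Total = $10510.70

Total revenue: $10510.70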